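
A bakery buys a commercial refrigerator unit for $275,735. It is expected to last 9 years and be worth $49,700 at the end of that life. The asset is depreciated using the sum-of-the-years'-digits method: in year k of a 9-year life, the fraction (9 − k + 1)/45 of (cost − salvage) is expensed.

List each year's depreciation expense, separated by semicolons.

$45,207; $40,184; $35,161; $30,138; $25,115; $20,092; $15,069; $10,046; $5,023

Depreciable base = $275,735 − $49,700 = $226,035.
Sum of the years' digits = 9+8+7+6+5+4+3+2+1 = 45.
Year 1: $226,035 × 9/45 = $45,207. Book value $230,528.
Year 2: $226,035 × 8/45 = $40,184. Book value $190,344.
Year 3: $226,035 × 7/45 = $35,161. Book value $155,183.
Year 4: $226,035 × 6/45 = $30,138. Book value $125,045.
Year 5: $226,035 × 5/45 = $25,115. Book value $99,930.
Year 6: $226,035 × 4/45 = $20,092. Book value $79,838.
Year 7: $226,035 × 3/45 = $15,069. Book value $64,769.
Year 8: $226,035 × 2/45 = $10,046. Book value $54,723.
Year 9: $226,035 × 1/45 = $5,023. Book value $49,700.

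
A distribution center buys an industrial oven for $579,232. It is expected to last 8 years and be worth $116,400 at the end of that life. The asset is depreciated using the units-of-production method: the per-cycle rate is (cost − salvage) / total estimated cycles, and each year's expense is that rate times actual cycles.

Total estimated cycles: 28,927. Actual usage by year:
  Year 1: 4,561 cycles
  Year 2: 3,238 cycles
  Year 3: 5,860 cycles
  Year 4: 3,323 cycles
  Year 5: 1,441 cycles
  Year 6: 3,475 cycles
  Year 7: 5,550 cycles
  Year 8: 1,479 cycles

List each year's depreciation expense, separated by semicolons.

$72,976; $51,808; $93,760; $53,168; $23,056; $55,600; $88,800; $23,664

Depreciable base = $579,232 − $116,400 = $462,832.
Rate = $462,832 / 28,927 cycles = $16 per cycle.
Year 1: 4,561 × $16 = $72,976. Book value $506,256.
Year 2: 3,238 × $16 = $51,808. Book value $454,448.
Year 3: 5,860 × $16 = $93,760. Book value $360,688.
Year 4: 3,323 × $16 = $53,168. Book value $307,520.
Year 5: 1,441 × $16 = $23,056. Book value $284,464.
Year 6: 3,475 × $16 = $55,600. Book value $228,864.
Year 7: 5,550 × $16 = $88,800. Book value $140,064.
Year 8: 1,479 × $16 = $23,664. Book value $116,400.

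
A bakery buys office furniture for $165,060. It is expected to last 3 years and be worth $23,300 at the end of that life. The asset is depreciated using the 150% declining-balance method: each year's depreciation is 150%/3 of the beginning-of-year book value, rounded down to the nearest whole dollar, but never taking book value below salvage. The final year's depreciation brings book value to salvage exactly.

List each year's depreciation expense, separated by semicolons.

Depreciable base = $165,060 − $23,300 = $141,760.
Year 1: ⌊$165,060 × 150%/3⌋ = $82,530. Book value $82,530.
Year 2: ⌊$82,530 × 150%/3⌋ = $41,265. Book value $41,265.
Year 3 (final): $41,265 − $23,300 = $17,965. Book value $23,300.

$82,530; $41,265; $17,965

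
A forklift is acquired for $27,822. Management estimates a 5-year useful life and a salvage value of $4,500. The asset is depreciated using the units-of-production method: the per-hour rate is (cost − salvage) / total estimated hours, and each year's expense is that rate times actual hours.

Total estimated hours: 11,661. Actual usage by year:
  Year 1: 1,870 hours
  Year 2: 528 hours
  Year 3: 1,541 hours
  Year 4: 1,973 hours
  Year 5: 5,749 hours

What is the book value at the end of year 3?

$19,944

Depreciable base = $27,822 − $4,500 = $23,322.
Rate = $23,322 / 11,661 hours = $2 per hour.
Year 1: 1,870 × $2 = $3,740. Book value $24,082.
Year 2: 528 × $2 = $1,056. Book value $23,026.
Year 3: 1,541 × $2 = $3,082. Book value $19,944.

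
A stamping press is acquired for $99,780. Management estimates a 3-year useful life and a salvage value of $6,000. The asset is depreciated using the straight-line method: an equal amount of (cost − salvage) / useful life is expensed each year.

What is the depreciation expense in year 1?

$31,260

Depreciable base = $99,780 − $6,000 = $93,780.
Annual expense = $93,780 / 3 = $31,260.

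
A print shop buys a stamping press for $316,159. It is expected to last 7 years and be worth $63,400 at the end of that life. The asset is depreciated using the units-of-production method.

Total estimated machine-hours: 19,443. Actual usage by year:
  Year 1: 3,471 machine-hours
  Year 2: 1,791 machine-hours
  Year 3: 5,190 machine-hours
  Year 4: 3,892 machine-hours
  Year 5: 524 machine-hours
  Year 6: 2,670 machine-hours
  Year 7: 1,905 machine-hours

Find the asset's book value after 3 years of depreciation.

Depreciable base = $316,159 − $63,400 = $252,759.
Rate = $252,759 / 19,443 machine-hours = $13 per machine-hour.
Year 1: 3,471 × $13 = $45,123. Book value $271,036.
Year 2: 1,791 × $13 = $23,283. Book value $247,753.
Year 3: 5,190 × $13 = $67,470. Book value $180,283.

$180,283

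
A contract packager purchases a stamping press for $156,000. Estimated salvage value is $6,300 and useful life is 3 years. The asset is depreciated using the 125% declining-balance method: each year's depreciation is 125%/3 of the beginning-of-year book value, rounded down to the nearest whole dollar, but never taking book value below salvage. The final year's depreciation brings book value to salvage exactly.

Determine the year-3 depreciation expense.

$46,784

Depreciable base = $156,000 − $6,300 = $149,700.
Year 1: ⌊$156,000 × 125%/3⌋ = $65,000. Book value $91,000.
Year 2: ⌊$91,000 × 125%/3⌋ = $37,916. Book value $53,084.
Year 3 (final): $53,084 − $6,300 = $46,784. Book value $6,300.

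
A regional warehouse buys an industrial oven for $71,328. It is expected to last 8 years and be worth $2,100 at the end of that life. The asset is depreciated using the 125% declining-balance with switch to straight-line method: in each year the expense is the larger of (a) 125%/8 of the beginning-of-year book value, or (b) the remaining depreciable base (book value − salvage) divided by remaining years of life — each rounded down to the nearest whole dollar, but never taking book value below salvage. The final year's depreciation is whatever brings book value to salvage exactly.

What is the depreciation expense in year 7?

$8,114

Depreciable base = $71,328 − $2,100 = $69,228.
Year 1: DB = ⌊$71,328 × 125%/8⌋ = $11,145; SL = ⌊$69,228/8⌋ = $8,653 → take DB $11,145. Book value $60,183.
Year 2: DB = ⌊$60,183 × 125%/8⌋ = $9,403; SL = ⌊$58,083/7⌋ = $8,297 → take DB $9,403. Book value $50,780.
Year 3: DB = ⌊$50,780 × 125%/8⌋ = $7,934; SL = ⌊$48,680/6⌋ = $8,113 → take SL $8,113. Book value $42,667.
Year 4: DB = ⌊$42,667 × 125%/8⌋ = $6,666; SL = ⌊$40,567/5⌋ = $8,113 → take SL $8,113. Book value $34,554.
Year 5: DB = ⌊$34,554 × 125%/8⌋ = $5,399; SL = ⌊$32,454/4⌋ = $8,113 → take SL $8,113. Book value $26,441.
Year 6: DB = ⌊$26,441 × 125%/8⌋ = $4,131; SL = ⌊$24,341/3⌋ = $8,113 → take SL $8,113. Book value $18,328.
Year 7: DB = ⌊$18,328 × 125%/8⌋ = $2,863; SL = ⌊$16,228/2⌋ = $8,114 → take SL $8,114. Book value $10,214.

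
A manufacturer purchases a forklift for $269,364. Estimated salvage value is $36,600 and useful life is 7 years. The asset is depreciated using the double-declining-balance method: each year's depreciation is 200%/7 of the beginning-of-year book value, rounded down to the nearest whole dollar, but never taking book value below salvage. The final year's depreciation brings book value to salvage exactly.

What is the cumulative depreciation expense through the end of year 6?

Depreciable base = $269,364 − $36,600 = $232,764.
Year 1: ⌊$269,364 × 200%/7⌋ = $76,961. Book value $192,403.
Year 2: ⌊$192,403 × 200%/7⌋ = $54,972. Book value $137,431.
Year 3: ⌊$137,431 × 200%/7⌋ = $39,266. Book value $98,165.
Year 4: ⌊$98,165 × 200%/7⌋ = $28,047. Book value $70,118.
Year 5: ⌊$70,118 × 200%/7⌋ = $20,033. Book value $50,085.
Year 6: ⌊$50,085 × 200%/7⌋ = $14,310, capped at $13,485. Book value $36,600.
Accumulated through year 6 = $269,364 − $36,600 = $232,764.

$232,764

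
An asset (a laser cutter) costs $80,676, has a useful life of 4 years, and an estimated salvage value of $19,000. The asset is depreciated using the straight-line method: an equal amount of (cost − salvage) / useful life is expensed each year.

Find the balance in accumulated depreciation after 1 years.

Depreciable base = $80,676 − $19,000 = $61,676.
Annual expense = $61,676 / 4 = $15,419.
End of year 1: book value $65,257.
Accumulated through year 1 = $80,676 − $65,257 = $15,419.

$15,419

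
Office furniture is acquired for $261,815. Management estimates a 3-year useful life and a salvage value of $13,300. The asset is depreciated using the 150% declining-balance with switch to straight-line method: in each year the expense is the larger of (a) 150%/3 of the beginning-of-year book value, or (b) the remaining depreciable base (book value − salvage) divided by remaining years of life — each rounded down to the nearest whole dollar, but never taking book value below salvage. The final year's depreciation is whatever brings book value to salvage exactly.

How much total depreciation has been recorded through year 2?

Depreciable base = $261,815 − $13,300 = $248,515.
Year 1: DB = ⌊$261,815 × 150%/3⌋ = $130,907; SL = ⌊$248,515/3⌋ = $82,838 → take DB $130,907. Book value $130,908.
Year 2: DB = ⌊$130,908 × 150%/3⌋ = $65,454; SL = ⌊$117,608/2⌋ = $58,804 → take DB $65,454. Book value $65,454.
Accumulated through year 2 = $261,815 − $65,454 = $196,361.

$196,361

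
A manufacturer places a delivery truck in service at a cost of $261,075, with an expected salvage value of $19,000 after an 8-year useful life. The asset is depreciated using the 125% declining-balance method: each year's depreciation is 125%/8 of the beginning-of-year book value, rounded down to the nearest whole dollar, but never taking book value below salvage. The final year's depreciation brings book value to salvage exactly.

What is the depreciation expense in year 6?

$17,444

Depreciable base = $261,075 − $19,000 = $242,075.
Year 1: ⌊$261,075 × 125%/8⌋ = $40,792. Book value $220,283.
Year 2: ⌊$220,283 × 125%/8⌋ = $34,419. Book value $185,864.
Year 3: ⌊$185,864 × 125%/8⌋ = $29,041. Book value $156,823.
Year 4: ⌊$156,823 × 125%/8⌋ = $24,503. Book value $132,320.
Year 5: ⌊$132,320 × 125%/8⌋ = $20,675. Book value $111,645.
Year 6: ⌊$111,645 × 125%/8⌋ = $17,444. Book value $94,201.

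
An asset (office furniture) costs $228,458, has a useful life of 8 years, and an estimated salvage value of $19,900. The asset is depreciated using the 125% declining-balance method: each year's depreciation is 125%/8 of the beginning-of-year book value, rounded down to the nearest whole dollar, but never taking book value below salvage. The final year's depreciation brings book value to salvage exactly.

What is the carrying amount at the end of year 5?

Depreciable base = $228,458 − $19,900 = $208,558.
Year 1: ⌊$228,458 × 125%/8⌋ = $35,696. Book value $192,762.
Year 2: ⌊$192,762 × 125%/8⌋ = $30,119. Book value $162,643.
Year 3: ⌊$162,643 × 125%/8⌋ = $25,412. Book value $137,231.
Year 4: ⌊$137,231 × 125%/8⌋ = $21,442. Book value $115,789.
Year 5: ⌊$115,789 × 125%/8⌋ = $18,092. Book value $97,697.

$97,697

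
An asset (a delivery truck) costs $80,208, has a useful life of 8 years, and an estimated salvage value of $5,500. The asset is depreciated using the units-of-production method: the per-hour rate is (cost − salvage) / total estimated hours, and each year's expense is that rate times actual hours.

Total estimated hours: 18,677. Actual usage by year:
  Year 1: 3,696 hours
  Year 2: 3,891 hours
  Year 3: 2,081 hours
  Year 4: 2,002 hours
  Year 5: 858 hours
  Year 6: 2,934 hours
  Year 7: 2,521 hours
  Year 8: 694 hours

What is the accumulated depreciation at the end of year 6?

$61,848

Depreciable base = $80,208 − $5,500 = $74,708.
Rate = $74,708 / 18,677 hours = $4 per hour.
Year 1: 3,696 × $4 = $14,784. Book value $65,424.
Year 2: 3,891 × $4 = $15,564. Book value $49,860.
Year 3: 2,081 × $4 = $8,324. Book value $41,536.
Year 4: 2,002 × $4 = $8,008. Book value $33,528.
Year 5: 858 × $4 = $3,432. Book value $30,096.
Year 6: 2,934 × $4 = $11,736. Book value $18,360.
Accumulated through year 6 = $80,208 − $18,360 = $61,848.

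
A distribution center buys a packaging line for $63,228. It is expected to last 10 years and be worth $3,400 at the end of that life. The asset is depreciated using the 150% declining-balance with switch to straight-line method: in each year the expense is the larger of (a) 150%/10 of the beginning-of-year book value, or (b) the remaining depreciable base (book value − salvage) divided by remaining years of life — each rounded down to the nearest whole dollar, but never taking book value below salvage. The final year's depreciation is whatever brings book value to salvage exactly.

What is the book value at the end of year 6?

$23,125

Depreciable base = $63,228 − $3,400 = $59,828.
Year 1: DB = ⌊$63,228 × 150%/10⌋ = $9,484; SL = ⌊$59,828/10⌋ = $5,982 → take DB $9,484. Book value $53,744.
Year 2: DB = ⌊$53,744 × 150%/10⌋ = $8,061; SL = ⌊$50,344/9⌋ = $5,593 → take DB $8,061. Book value $45,683.
Year 3: DB = ⌊$45,683 × 150%/10⌋ = $6,852; SL = ⌊$42,283/8⌋ = $5,285 → take DB $6,852. Book value $38,831.
Year 4: DB = ⌊$38,831 × 150%/10⌋ = $5,824; SL = ⌊$35,431/7⌋ = $5,061 → take DB $5,824. Book value $33,007.
Year 5: DB = ⌊$33,007 × 150%/10⌋ = $4,951; SL = ⌊$29,607/6⌋ = $4,934 → take DB $4,951. Book value $28,056.
Year 6: DB = ⌊$28,056 × 150%/10⌋ = $4,208; SL = ⌊$24,656/5⌋ = $4,931 → take SL $4,931. Book value $23,125.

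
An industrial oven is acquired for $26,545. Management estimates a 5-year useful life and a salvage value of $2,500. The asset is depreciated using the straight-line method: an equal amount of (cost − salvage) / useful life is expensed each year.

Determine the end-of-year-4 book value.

$7,309

Depreciable base = $26,545 − $2,500 = $24,045.
Annual expense = $24,045 / 5 = $4,809.
End of year 1: book value $21,736.
End of year 2: book value $16,927.
End of year 3: book value $12,118.
End of year 4: book value $7,309.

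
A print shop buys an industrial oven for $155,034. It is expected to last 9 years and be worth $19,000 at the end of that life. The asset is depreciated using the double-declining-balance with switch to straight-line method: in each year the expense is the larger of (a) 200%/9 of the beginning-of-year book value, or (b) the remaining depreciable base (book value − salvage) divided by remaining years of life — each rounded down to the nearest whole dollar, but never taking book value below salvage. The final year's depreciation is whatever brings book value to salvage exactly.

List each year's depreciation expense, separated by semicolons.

$34,452; $26,796; $20,841; $16,210; $12,607; $9,806; $7,627; $5,932; $1,763

Depreciable base = $155,034 − $19,000 = $136,034.
Year 1: DB = ⌊$155,034 × 200%/9⌋ = $34,452; SL = ⌊$136,034/9⌋ = $15,114 → take DB $34,452. Book value $120,582.
Year 2: DB = ⌊$120,582 × 200%/9⌋ = $26,796; SL = ⌊$101,582/8⌋ = $12,697 → take DB $26,796. Book value $93,786.
Year 3: DB = ⌊$93,786 × 200%/9⌋ = $20,841; SL = ⌊$74,786/7⌋ = $10,683 → take DB $20,841. Book value $72,945.
Year 4: DB = ⌊$72,945 × 200%/9⌋ = $16,210; SL = ⌊$53,945/6⌋ = $8,990 → take DB $16,210. Book value $56,735.
Year 5: DB = ⌊$56,735 × 200%/9⌋ = $12,607; SL = ⌊$37,735/5⌋ = $7,547 → take DB $12,607. Book value $44,128.
Year 6: DB = ⌊$44,128 × 200%/9⌋ = $9,806; SL = ⌊$25,128/4⌋ = $6,282 → take DB $9,806. Book value $34,322.
Year 7: DB = ⌊$34,322 × 200%/9⌋ = $7,627; SL = ⌊$15,322/3⌋ = $5,107 → take DB $7,627. Book value $26,695.
Year 8: DB = ⌊$26,695 × 200%/9⌋ = $5,932; SL = ⌊$7,695/2⌋ = $3,847 → take DB $5,932. Book value $20,763.
Year 9 (final): $20,763 − $19,000 = $1,763. Book value $19,000.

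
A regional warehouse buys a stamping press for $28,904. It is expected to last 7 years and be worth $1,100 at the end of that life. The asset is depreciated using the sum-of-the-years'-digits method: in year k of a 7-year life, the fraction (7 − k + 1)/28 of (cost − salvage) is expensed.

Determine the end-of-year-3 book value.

Depreciable base = $28,904 − $1,100 = $27,804.
Sum of the years' digits = 7+6+5+4+3+2+1 = 28.
Year 1: $27,804 × 7/28 = $6,951. Book value $21,953.
Year 2: $27,804 × 6/28 = $5,958. Book value $15,995.
Year 3: $27,804 × 5/28 = $4,965. Book value $11,030.

$11,030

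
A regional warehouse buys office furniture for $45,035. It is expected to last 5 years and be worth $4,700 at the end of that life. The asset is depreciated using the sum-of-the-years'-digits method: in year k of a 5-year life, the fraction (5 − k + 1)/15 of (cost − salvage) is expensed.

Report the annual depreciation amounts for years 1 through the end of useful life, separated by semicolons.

Depreciable base = $45,035 − $4,700 = $40,335.
Sum of the years' digits = 5+4+3+2+1 = 15.
Year 1: $40,335 × 5/15 = $13,445. Book value $31,590.
Year 2: $40,335 × 4/15 = $10,756. Book value $20,834.
Year 3: $40,335 × 3/15 = $8,067. Book value $12,767.
Year 4: $40,335 × 2/15 = $5,378. Book value $7,389.
Year 5: $40,335 × 1/15 = $2,689. Book value $4,700.

$13,445; $10,756; $8,067; $5,378; $2,689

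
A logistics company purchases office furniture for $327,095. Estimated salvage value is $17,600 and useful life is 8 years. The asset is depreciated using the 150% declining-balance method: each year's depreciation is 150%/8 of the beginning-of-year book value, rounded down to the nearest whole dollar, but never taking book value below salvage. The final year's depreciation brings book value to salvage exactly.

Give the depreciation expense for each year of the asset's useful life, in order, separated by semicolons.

$61,330; $49,830; $40,487; $32,896; $26,728; $21,717; $17,645; $58,862

Depreciable base = $327,095 − $17,600 = $309,495.
Year 1: ⌊$327,095 × 150%/8⌋ = $61,330. Book value $265,765.
Year 2: ⌊$265,765 × 150%/8⌋ = $49,830. Book value $215,935.
Year 3: ⌊$215,935 × 150%/8⌋ = $40,487. Book value $175,448.
Year 4: ⌊$175,448 × 150%/8⌋ = $32,896. Book value $142,552.
Year 5: ⌊$142,552 × 150%/8⌋ = $26,728. Book value $115,824.
Year 6: ⌊$115,824 × 150%/8⌋ = $21,717. Book value $94,107.
Year 7: ⌊$94,107 × 150%/8⌋ = $17,645. Book value $76,462.
Year 8 (final): $76,462 − $17,600 = $58,862. Book value $17,600.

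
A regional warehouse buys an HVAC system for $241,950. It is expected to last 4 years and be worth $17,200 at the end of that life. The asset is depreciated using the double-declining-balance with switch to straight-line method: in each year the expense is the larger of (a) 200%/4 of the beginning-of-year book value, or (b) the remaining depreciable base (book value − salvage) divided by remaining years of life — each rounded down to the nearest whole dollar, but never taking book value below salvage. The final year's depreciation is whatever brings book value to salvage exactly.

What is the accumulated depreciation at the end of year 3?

$211,706

Depreciable base = $241,950 − $17,200 = $224,750.
Year 1: DB = ⌊$241,950 × 200%/4⌋ = $120,975; SL = ⌊$224,750/4⌋ = $56,187 → take DB $120,975. Book value $120,975.
Year 2: DB = ⌊$120,975 × 200%/4⌋ = $60,487; SL = ⌊$103,775/3⌋ = $34,591 → take DB $60,487. Book value $60,488.
Year 3: DB = ⌊$60,488 × 200%/4⌋ = $30,244; SL = ⌊$43,288/2⌋ = $21,644 → take DB $30,244. Book value $30,244.
Accumulated through year 3 = $241,950 − $30,244 = $211,706.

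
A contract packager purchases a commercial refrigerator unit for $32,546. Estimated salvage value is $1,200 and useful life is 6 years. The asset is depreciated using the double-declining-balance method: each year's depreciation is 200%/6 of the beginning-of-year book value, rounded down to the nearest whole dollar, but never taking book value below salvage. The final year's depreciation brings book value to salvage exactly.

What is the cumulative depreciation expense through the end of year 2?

Depreciable base = $32,546 − $1,200 = $31,346.
Year 1: ⌊$32,546 × 200%/6⌋ = $10,848. Book value $21,698.
Year 2: ⌊$21,698 × 200%/6⌋ = $7,232. Book value $14,466.
Accumulated through year 2 = $32,546 − $14,466 = $18,080.

$18,080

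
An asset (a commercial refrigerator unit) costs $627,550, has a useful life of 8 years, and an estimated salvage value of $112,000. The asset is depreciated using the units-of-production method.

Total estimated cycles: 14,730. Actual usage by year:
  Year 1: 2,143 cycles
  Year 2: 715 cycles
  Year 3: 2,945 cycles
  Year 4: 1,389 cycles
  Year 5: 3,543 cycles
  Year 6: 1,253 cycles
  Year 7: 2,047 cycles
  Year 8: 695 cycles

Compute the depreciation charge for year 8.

Depreciable base = $627,550 − $112,000 = $515,550.
Rate = $515,550 / 14,730 cycles = $35 per cycle.
Year 1: 2,143 × $35 = $75,005. Book value $552,545.
Year 2: 715 × $35 = $25,025. Book value $527,520.
Year 3: 2,945 × $35 = $103,075. Book value $424,445.
Year 4: 1,389 × $35 = $48,615. Book value $375,830.
Year 5: 3,543 × $35 = $124,005. Book value $251,825.
Year 6: 1,253 × $35 = $43,855. Book value $207,970.
Year 7: 2,047 × $35 = $71,645. Book value $136,325.
Year 8: 695 × $35 = $24,325. Book value $112,000.

$24,325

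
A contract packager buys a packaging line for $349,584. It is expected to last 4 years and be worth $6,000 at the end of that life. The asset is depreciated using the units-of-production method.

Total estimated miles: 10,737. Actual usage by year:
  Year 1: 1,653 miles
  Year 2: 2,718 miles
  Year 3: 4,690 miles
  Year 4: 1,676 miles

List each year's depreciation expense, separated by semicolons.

Depreciable base = $349,584 − $6,000 = $343,584.
Rate = $343,584 / 10,737 miles = $32 per mile.
Year 1: 1,653 × $32 = $52,896. Book value $296,688.
Year 2: 2,718 × $32 = $86,976. Book value $209,712.
Year 3: 4,690 × $32 = $150,080. Book value $59,632.
Year 4: 1,676 × $32 = $53,632. Book value $6,000.

$52,896; $86,976; $150,080; $53,632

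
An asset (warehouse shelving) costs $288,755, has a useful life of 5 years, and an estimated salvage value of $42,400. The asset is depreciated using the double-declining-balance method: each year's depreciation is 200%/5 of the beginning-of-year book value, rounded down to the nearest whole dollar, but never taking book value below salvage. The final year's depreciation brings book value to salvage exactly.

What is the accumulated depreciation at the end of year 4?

Depreciable base = $288,755 − $42,400 = $246,355.
Year 1: ⌊$288,755 × 200%/5⌋ = $115,502. Book value $173,253.
Year 2: ⌊$173,253 × 200%/5⌋ = $69,301. Book value $103,952.
Year 3: ⌊$103,952 × 200%/5⌋ = $41,580. Book value $62,372.
Year 4: ⌊$62,372 × 200%/5⌋ = $24,948, capped at $19,972. Book value $42,400.
Accumulated through year 4 = $288,755 − $42,400 = $246,355.

$246,355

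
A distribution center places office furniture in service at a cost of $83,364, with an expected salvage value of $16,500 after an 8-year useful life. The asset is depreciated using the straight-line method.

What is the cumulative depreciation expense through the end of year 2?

Depreciable base = $83,364 − $16,500 = $66,864.
Annual expense = $66,864 / 8 = $8,358.
End of year 1: book value $75,006.
End of year 2: book value $66,648.
Accumulated through year 2 = $83,364 − $66,648 = $16,716.

$16,716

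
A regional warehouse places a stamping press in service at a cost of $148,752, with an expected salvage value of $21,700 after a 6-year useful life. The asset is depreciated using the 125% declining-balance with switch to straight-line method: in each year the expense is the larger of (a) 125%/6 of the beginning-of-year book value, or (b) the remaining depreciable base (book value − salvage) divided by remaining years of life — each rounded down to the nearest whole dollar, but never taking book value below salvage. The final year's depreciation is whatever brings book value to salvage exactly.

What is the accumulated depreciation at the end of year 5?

$109,683

Depreciable base = $148,752 − $21,700 = $127,052.
Year 1: DB = ⌊$148,752 × 125%/6⌋ = $30,990; SL = ⌊$127,052/6⌋ = $21,175 → take DB $30,990. Book value $117,762.
Year 2: DB = ⌊$117,762 × 125%/6⌋ = $24,533; SL = ⌊$96,062/5⌋ = $19,212 → take DB $24,533. Book value $93,229.
Year 3: DB = ⌊$93,229 × 125%/6⌋ = $19,422; SL = ⌊$71,529/4⌋ = $17,882 → take DB $19,422. Book value $73,807.
Year 4: DB = ⌊$73,807 × 125%/6⌋ = $15,376; SL = ⌊$52,107/3⌋ = $17,369 → take SL $17,369. Book value $56,438.
Year 5: DB = ⌊$56,438 × 125%/6⌋ = $11,757; SL = ⌊$34,738/2⌋ = $17,369 → take SL $17,369. Book value $39,069.
Accumulated through year 5 = $148,752 − $39,069 = $109,683.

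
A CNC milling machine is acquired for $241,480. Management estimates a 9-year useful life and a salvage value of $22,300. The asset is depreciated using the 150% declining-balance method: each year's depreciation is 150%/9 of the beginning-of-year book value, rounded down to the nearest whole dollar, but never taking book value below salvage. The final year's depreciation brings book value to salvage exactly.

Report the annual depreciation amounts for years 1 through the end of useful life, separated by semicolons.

Depreciable base = $241,480 − $22,300 = $219,180.
Year 1: ⌊$241,480 × 150%/9⌋ = $40,246. Book value $201,234.
Year 2: ⌊$201,234 × 150%/9⌋ = $33,539. Book value $167,695.
Year 3: ⌊$167,695 × 150%/9⌋ = $27,949. Book value $139,746.
Year 4: ⌊$139,746 × 150%/9⌋ = $23,291. Book value $116,455.
Year 5: ⌊$116,455 × 150%/9⌋ = $19,409. Book value $97,046.
Year 6: ⌊$97,046 × 150%/9⌋ = $16,174. Book value $80,872.
Year 7: ⌊$80,872 × 150%/9⌋ = $13,478. Book value $67,394.
Year 8: ⌊$67,394 × 150%/9⌋ = $11,232. Book value $56,162.
Year 9 (final): $56,162 − $22,300 = $33,862. Book value $22,300.

$40,246; $33,539; $27,949; $23,291; $19,409; $16,174; $13,478; $11,232; $33,862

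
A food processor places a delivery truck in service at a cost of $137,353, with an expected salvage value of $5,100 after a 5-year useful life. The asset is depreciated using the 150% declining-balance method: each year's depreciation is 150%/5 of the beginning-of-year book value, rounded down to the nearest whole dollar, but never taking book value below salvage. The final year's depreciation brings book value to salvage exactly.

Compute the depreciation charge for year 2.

Depreciable base = $137,353 − $5,100 = $132,253.
Year 1: ⌊$137,353 × 150%/5⌋ = $41,205. Book value $96,148.
Year 2: ⌊$96,148 × 150%/5⌋ = $28,844. Book value $67,304.

$28,844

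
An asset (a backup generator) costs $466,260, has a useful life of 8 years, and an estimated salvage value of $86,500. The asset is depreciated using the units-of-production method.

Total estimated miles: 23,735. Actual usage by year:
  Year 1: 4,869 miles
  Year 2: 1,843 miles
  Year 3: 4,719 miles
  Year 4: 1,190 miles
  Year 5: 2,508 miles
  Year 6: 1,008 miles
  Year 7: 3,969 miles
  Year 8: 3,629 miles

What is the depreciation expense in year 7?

Depreciable base = $466,260 − $86,500 = $379,760.
Rate = $379,760 / 23,735 miles = $16 per mile.
Year 1: 4,869 × $16 = $77,904. Book value $388,356.
Year 2: 1,843 × $16 = $29,488. Book value $358,868.
Year 3: 4,719 × $16 = $75,504. Book value $283,364.
Year 4: 1,190 × $16 = $19,040. Book value $264,324.
Year 5: 2,508 × $16 = $40,128. Book value $224,196.
Year 6: 1,008 × $16 = $16,128. Book value $208,068.
Year 7: 3,969 × $16 = $63,504. Book value $144,564.

$63,504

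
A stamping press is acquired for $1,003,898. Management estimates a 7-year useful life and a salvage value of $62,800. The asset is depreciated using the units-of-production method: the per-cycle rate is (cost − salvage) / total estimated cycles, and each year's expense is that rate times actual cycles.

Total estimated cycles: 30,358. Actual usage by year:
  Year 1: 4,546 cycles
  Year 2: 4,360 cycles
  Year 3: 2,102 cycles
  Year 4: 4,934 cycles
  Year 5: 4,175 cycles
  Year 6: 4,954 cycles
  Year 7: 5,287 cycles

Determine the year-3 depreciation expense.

$65,162

Depreciable base = $1,003,898 − $62,800 = $941,098.
Rate = $941,098 / 30,358 cycles = $31 per cycle.
Year 1: 4,546 × $31 = $140,926. Book value $862,972.
Year 2: 4,360 × $31 = $135,160. Book value $727,812.
Year 3: 2,102 × $31 = $65,162. Book value $662,650.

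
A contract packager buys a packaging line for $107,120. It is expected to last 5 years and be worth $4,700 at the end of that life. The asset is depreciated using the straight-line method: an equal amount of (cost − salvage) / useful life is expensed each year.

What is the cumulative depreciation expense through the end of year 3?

$61,452

Depreciable base = $107,120 − $4,700 = $102,420.
Annual expense = $102,420 / 5 = $20,484.
End of year 1: book value $86,636.
End of year 2: book value $66,152.
End of year 3: book value $45,668.
Accumulated through year 3 = $107,120 − $45,668 = $61,452.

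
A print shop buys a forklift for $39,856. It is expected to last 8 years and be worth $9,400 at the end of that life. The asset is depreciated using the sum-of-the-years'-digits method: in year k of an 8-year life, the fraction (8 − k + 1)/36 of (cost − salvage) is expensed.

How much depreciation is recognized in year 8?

$846

Depreciable base = $39,856 − $9,400 = $30,456.
Sum of the years' digits = 8+7+6+5+4+3+2+1 = 36.
Year 1: $30,456 × 8/36 = $6,768. Book value $33,088.
Year 2: $30,456 × 7/36 = $5,922. Book value $27,166.
Year 3: $30,456 × 6/36 = $5,076. Book value $22,090.
Year 4: $30,456 × 5/36 = $4,230. Book value $17,860.
Year 5: $30,456 × 4/36 = $3,384. Book value $14,476.
Year 6: $30,456 × 3/36 = $2,538. Book value $11,938.
Year 7: $30,456 × 2/36 = $1,692. Book value $10,246.
Year 8: $30,456 × 1/36 = $846. Book value $9,400.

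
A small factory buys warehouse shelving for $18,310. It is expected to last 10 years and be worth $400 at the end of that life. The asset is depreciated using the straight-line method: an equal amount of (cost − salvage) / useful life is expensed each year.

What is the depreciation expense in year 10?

Depreciable base = $18,310 − $400 = $17,910.
Annual expense = $17,910 / 10 = $1,791.

$1,791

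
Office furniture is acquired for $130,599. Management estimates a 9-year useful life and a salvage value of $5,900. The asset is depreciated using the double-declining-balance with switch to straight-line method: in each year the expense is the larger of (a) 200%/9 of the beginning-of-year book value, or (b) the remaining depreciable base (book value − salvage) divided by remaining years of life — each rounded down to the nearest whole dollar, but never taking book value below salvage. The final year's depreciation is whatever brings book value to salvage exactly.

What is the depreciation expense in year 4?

Depreciable base = $130,599 − $5,900 = $124,699.
Year 1: DB = ⌊$130,599 × 200%/9⌋ = $29,022; SL = ⌊$124,699/9⌋ = $13,855 → take DB $29,022. Book value $101,577.
Year 2: DB = ⌊$101,577 × 200%/9⌋ = $22,572; SL = ⌊$95,677/8⌋ = $11,959 → take DB $22,572. Book value $79,005.
Year 3: DB = ⌊$79,005 × 200%/9⌋ = $17,556; SL = ⌊$73,105/7⌋ = $10,443 → take DB $17,556. Book value $61,449.
Year 4: DB = ⌊$61,449 × 200%/9⌋ = $13,655; SL = ⌊$55,549/6⌋ = $9,258 → take DB $13,655. Book value $47,794.

$13,655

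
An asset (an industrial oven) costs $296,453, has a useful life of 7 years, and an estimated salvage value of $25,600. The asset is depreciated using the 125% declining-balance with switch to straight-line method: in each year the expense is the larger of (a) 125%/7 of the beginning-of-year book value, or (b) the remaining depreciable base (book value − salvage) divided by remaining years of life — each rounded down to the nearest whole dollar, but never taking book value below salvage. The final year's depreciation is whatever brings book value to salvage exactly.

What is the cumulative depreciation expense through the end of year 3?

$132,141

Depreciable base = $296,453 − $25,600 = $270,853.
Year 1: DB = ⌊$296,453 × 125%/7⌋ = $52,938; SL = ⌊$270,853/7⌋ = $38,693 → take DB $52,938. Book value $243,515.
Year 2: DB = ⌊$243,515 × 125%/7⌋ = $43,484; SL = ⌊$217,915/6⌋ = $36,319 → take DB $43,484. Book value $200,031.
Year 3: DB = ⌊$200,031 × 125%/7⌋ = $35,719; SL = ⌊$174,431/5⌋ = $34,886 → take DB $35,719. Book value $164,312.
Accumulated through year 3 = $296,453 − $164,312 = $132,141.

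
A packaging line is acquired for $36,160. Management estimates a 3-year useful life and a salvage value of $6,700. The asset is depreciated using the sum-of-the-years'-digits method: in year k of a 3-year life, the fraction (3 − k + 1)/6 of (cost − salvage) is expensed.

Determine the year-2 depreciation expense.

Depreciable base = $36,160 − $6,700 = $29,460.
Sum of the years' digits = 3+2+1 = 6.
Year 1: $29,460 × 3/6 = $14,730. Book value $21,430.
Year 2: $29,460 × 2/6 = $9,820. Book value $11,610.

$9,820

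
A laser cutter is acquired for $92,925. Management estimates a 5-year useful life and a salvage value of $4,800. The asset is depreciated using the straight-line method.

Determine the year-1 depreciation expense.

$17,625

Depreciable base = $92,925 − $4,800 = $88,125.
Annual expense = $88,125 / 5 = $17,625.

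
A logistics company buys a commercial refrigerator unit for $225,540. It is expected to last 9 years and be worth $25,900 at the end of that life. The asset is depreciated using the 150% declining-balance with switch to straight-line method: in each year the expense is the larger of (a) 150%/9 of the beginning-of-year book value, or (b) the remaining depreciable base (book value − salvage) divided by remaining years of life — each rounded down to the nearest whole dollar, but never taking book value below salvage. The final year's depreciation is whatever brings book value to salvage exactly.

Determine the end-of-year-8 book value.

$42,085

Depreciable base = $225,540 − $25,900 = $199,640.
Year 1: DB = ⌊$225,540 × 150%/9⌋ = $37,590; SL = ⌊$199,640/9⌋ = $22,182 → take DB $37,590. Book value $187,950.
Year 2: DB = ⌊$187,950 × 150%/9⌋ = $31,325; SL = ⌊$162,050/8⌋ = $20,256 → take DB $31,325. Book value $156,625.
Year 3: DB = ⌊$156,625 × 150%/9⌋ = $26,104; SL = ⌊$130,725/7⌋ = $18,675 → take DB $26,104. Book value $130,521.
Year 4: DB = ⌊$130,521 × 150%/9⌋ = $21,753; SL = ⌊$104,621/6⌋ = $17,436 → take DB $21,753. Book value $108,768.
Year 5: DB = ⌊$108,768 × 150%/9⌋ = $18,128; SL = ⌊$82,868/5⌋ = $16,573 → take DB $18,128. Book value $90,640.
Year 6: DB = ⌊$90,640 × 150%/9⌋ = $15,106; SL = ⌊$64,740/4⌋ = $16,185 → take SL $16,185. Book value $74,455.
Year 7: DB = ⌊$74,455 × 150%/9⌋ = $12,409; SL = ⌊$48,555/3⌋ = $16,185 → take SL $16,185. Book value $58,270.
Year 8: DB = ⌊$58,270 × 150%/9⌋ = $9,711; SL = ⌊$32,370/2⌋ = $16,185 → take SL $16,185. Book value $42,085.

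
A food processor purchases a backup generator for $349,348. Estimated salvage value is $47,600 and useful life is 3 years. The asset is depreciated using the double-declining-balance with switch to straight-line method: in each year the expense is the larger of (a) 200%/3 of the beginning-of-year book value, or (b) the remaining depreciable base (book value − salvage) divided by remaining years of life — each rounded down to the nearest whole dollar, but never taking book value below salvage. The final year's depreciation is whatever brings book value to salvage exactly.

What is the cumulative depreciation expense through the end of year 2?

Depreciable base = $349,348 − $47,600 = $301,748.
Year 1: DB = ⌊$349,348 × 200%/3⌋ = $232,898; SL = ⌊$301,748/3⌋ = $100,582 → take DB $232,898. Book value $116,450.
Year 2: DB = ⌊$116,450 × 200%/3⌋ = $77,633; SL = ⌊$68,850/2⌋ = $34,425 → take DB $77,633, capped at $68,850. Book value $47,600.
Accumulated through year 2 = $349,348 − $47,600 = $301,748.

$301,748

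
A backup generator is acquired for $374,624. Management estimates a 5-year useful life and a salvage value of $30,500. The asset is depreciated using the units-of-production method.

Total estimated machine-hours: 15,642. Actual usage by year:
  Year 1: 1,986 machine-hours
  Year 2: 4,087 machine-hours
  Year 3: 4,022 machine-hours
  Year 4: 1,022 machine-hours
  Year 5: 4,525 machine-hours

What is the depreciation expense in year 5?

Depreciable base = $374,624 − $30,500 = $344,124.
Rate = $344,124 / 15,642 machine-hours = $22 per machine-hour.
Year 1: 1,986 × $22 = $43,692. Book value $330,932.
Year 2: 4,087 × $22 = $89,914. Book value $241,018.
Year 3: 4,022 × $22 = $88,484. Book value $152,534.
Year 4: 1,022 × $22 = $22,484. Book value $130,050.
Year 5: 4,525 × $22 = $99,550. Book value $30,500.

$99,550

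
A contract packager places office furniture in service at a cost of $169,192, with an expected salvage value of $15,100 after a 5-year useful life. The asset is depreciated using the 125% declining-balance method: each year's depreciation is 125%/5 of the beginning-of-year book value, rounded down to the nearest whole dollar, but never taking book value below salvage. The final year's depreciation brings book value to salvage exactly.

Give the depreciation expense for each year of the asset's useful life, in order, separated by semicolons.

Depreciable base = $169,192 − $15,100 = $154,092.
Year 1: ⌊$169,192 × 125%/5⌋ = $42,298. Book value $126,894.
Year 2: ⌊$126,894 × 125%/5⌋ = $31,723. Book value $95,171.
Year 3: ⌊$95,171 × 125%/5⌋ = $23,792. Book value $71,379.
Year 4: ⌊$71,379 × 125%/5⌋ = $17,844. Book value $53,535.
Year 5 (final): $53,535 − $15,100 = $38,435. Book value $15,100.

$42,298; $31,723; $23,792; $17,844; $38,435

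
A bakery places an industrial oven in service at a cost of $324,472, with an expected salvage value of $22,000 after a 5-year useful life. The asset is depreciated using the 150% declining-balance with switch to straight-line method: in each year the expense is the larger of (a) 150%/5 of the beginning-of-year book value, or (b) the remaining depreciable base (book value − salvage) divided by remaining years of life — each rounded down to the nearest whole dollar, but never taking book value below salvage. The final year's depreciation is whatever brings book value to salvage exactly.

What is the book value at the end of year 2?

$158,992

Depreciable base = $324,472 − $22,000 = $302,472.
Year 1: DB = ⌊$324,472 × 150%/5⌋ = $97,341; SL = ⌊$302,472/5⌋ = $60,494 → take DB $97,341. Book value $227,131.
Year 2: DB = ⌊$227,131 × 150%/5⌋ = $68,139; SL = ⌊$205,131/4⌋ = $51,282 → take DB $68,139. Book value $158,992.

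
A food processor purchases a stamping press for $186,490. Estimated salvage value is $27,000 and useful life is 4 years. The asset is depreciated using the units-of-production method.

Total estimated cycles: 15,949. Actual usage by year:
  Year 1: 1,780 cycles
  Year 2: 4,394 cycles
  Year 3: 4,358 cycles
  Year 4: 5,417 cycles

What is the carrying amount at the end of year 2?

Depreciable base = $186,490 − $27,000 = $159,490.
Rate = $159,490 / 15,949 cycles = $10 per cycle.
Year 1: 1,780 × $10 = $17,800. Book value $168,690.
Year 2: 4,394 × $10 = $43,940. Book value $124,750.

$124,750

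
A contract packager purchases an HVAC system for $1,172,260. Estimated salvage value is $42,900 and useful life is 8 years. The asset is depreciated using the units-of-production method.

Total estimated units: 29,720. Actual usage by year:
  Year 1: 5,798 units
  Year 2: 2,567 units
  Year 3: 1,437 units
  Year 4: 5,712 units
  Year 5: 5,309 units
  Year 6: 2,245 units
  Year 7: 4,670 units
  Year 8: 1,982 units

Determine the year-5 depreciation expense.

$201,742

Depreciable base = $1,172,260 − $42,900 = $1,129,360.
Rate = $1,129,360 / 29,720 units = $38 per unit.
Year 1: 5,798 × $38 = $220,324. Book value $951,936.
Year 2: 2,567 × $38 = $97,546. Book value $854,390.
Year 3: 1,437 × $38 = $54,606. Book value $799,784.
Year 4: 5,712 × $38 = $217,056. Book value $582,728.
Year 5: 5,309 × $38 = $201,742. Book value $380,986.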